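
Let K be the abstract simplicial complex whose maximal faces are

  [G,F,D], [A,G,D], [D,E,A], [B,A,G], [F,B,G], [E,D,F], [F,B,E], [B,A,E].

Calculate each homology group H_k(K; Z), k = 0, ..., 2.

Take the total order A < B < D < E < F < G on the vertex set. Then K (dimension 2) consists of the simplices:

  0-simplices (6): A, B, D, E, F, G
  1-simplices (12): AB, AD, AE, AG, BE, BF, BG, DE, DF, DG, EF, FG
  2-simplices (8): ABE, ABG, ADE, ADG, BEF, BFG, DEF, DFG

so the chain groups are C_0 ≅ Z^6, C_1 ≅ Z^12, C_2 ≅ Z^8.

∂_1: C_1 → C_0 is given by ∂[p,q] = [q] − [p].
This gives a 6×12 integer matrix of rank 5; reducing to Smith normal form yields diagonal entries (1,1,1,1,1).

The boundary map ∂_2: C_2 → C_1 acts by ∂[p,q,r] = [q,r] − [p,r] + [p,q]. For instance
  ∂ABE = BE − AE + AB,
  ∂BFG = FG − BG + BF.
The resulting 12×8 matrix has rank 7, and its Smith normal form has invariant factors (1,1,1,1,1,1,1).

Computing H_k = (kernel of ∂_k) / (image of ∂_{k+1}):

  H_0: rank C_0 − rank ∂_1 = 6 − 5 = 1, and the invariant factors of ∂_1 are all 1, so H_0 = Z.
  H_1: rank ker ∂_1 − rank ∂_2 = (12 − 5) − 7 = 0, and the invariant factors of ∂_2 are all 1, so H_1 = 0.
  H_2: rank ker ∂_2 − rank ∂_3 = (8 − 7) − 0 = 1, and there is no ∂_3, so H_2 = Z.

As a check, the Euler characteristic is 6 − 12 + 8 = 2, which agrees with 1 − 0 + 1 = 2.

H_0 ≅ Z,  H_1 = 0,  H_2 ≅ Z.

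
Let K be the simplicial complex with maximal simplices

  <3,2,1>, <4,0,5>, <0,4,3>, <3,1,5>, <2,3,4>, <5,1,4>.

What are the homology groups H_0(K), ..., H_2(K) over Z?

We work with the vertex ordering 0 < 1 < 2 < 3 < 4 < 5. The simplices of K, each written with vertices in increasing order, are:

  0-simplices (6): [0], [1], [2], [3], [4], [5]
  1-simplices (12): [0,3], [0,4], [0,5], [1,2], [1,3], [1,4], [1,5], [2,3], [2,4], [3,4], [3,5], [4,5]
  2-simplices (6): [0,3,4], [0,4,5], [1,2,3], [1,3,5], [1,4,5], [2,3,4]

Hence C_0 ≅ Z^6, C_1 ≅ Z^12, C_2 ≅ Z^6.

∂_1: C_1 → C_0 maps an edge to its endpoints' difference, ∂[p,q] = q − p. For instance
  ∂[4,5] = [5] − [4].
The 6×12 boundary matrix has rank 5 and Smith normal form diag(1,1,1,1,1).

The boundary map ∂_2: C_2 → C_1 acts by ∂[p,q,r] = [q,r] − [p,r] + [p,q]. For instance
  ∂[0,3,4] = [3,4] − [0,4] + [0,3],
  ∂[1,4,5] = [4,5] − [1,5] + [1,4].
As a 12×6 matrix over Z this has rank 6, with invariant factors (1,1,1,1,1,1).

Now H_k = ker ∂_k / im ∂_{k+1}, so:

  H_0: rank C_0 − rank ∂_1 = 6 − 5 = 1, and the invariant factors of ∂_1 are all 1, so H_0 = Z.
  H_1: rank ker ∂_1 − rank ∂_2 = (12 − 5) − 6 = 1, and the invariant factors of ∂_2 are all 1, so H_1 = Z.
  H_2: rank ker ∂_2 − rank ∂_3 = (6 − 6) − 0 = 0, and there is no ∂_3, so H_2 = 0.

As a check, the Euler characteristic is 6 − 12 + 6 = 0, which agrees with 1 − 1 + 0 = 0.
(K is a triangulation of the cylinder S^1 x I.)

H_0 ≅ Z,  H_1 ≅ Z,  H_2 = 0.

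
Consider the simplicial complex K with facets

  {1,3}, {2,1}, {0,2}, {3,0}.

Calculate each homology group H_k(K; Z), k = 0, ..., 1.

H_0 = Z,  H_1 = Z.

Fix the vertex order 0 < 1 < 2 < 3 and write every simplex with vertices in increasing order. Then dim K = 1 and the simplices of K are:

  0-simplices (4): [0], [1], [2], [3]
  1-simplices (4): [0,2], [0,3], [1,2], [1,3]

Hence C_0 ≅ Z^4, C_1 ≅ Z^4.

The boundary map ∂_1: C_1 → C_0 sends each edge [p,q] (with p < q) to q − p. For instance
  ∂[0,2] = [2] − [0].
The resulting 4×4 matrix has rank 3, and its Smith normal form has invariant factors (1,1,1).

Reading off H_k = ker ∂_k / im ∂_{k+1}:

  H_0: rank C_0 − rank ∂_1 = 4 − 3 = 1, and the invariant factors of ∂_1 are all 1, so H_0 = Z.
  H_1: rank ker ∂_1 − rank ∂_2 = (4 − 3) − 0 = 1, and there is no ∂_2, so H_1 = Z.

As a check, the Euler characteristic is 4 − 4 = 0, which agrees with 1 − 1 = 0.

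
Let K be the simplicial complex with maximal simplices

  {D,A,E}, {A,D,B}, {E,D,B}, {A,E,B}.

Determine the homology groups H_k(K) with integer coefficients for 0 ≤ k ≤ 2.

We work with the vertex ordering A < B < D < E. The simplices of K, each written with vertices in increasing order, are:

  0-simplices (4): A, B, D, E
  1-simplices (6): AB, AD, AE, BD, BE, DE
  2-simplices (4): ABD, ABE, ADE, BDE

Hence C_0 ≅ Z^4, C_1 ≅ Z^6, C_2 ≅ Z^4.

Boundary ∂_1: C_1 → C_0 sends each edge [p,q] (with p < q) to q − p.
The 4×6 boundary matrix has rank 3 and Smith normal form diag(1,1,1).

Boundary ∂_2: C_2 → C_1 maps a triangle to the signed sum of its edges. For instance
  ∂ABD = BD − AD + AB,
  ∂BDE = DE − BE + BD.
This gives a 6×4 integer matrix of rank 3; reducing to Smith normal form yields diagonal entries (1,1,1).

Computing H_k = (kernel of ∂_k) / (image of ∂_{k+1}):

  H_0: rank C_0 − rank ∂_1 = 4 − 3 = 1, and the invariant factors of ∂_1 are all 1, so H_0 ≅ Z.
  H_1: rank ker ∂_1 − rank ∂_2 = (6 − 3) − 3 = 0, and the invariant factors of ∂_2 are all 1, so H_1 ≅ 0.
  H_2: rank ker ∂_2 − rank ∂_3 = (4 − 3) − 0 = 1, and there is no ∂_3, so H_2 ≅ Z.

H_0 ≅ Z,  H_1 = 0,  H_2 ≅ Z.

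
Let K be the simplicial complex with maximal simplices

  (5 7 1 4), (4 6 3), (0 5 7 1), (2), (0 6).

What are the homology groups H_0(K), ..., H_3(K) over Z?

H_0 = Z^2,  H_1 = Z,  H_2 = 0,  H_3 = 0.

K has 8 vertices, 13 edges, 8 triangles, 2 3-simplices.
rank ∂_0 = 0, rank ∂_1 = 6 ⇒ b_0 = 8 − 0 − 6 = 2; all invariant factors of ∂_1 are 1 so no torsion. So H_0 ≅ Z^2.
rank ∂_1 = 6, rank ∂_2 = 6 ⇒ b_1 = 13 − 6 − 6 = 1; all invariant factors of ∂_2 are 1 so no torsion. So H_1 ≅ Z.
rank ∂_2 = 6, rank ∂_3 = 2 ⇒ b_2 = 8 − 6 − 2 = 0; all invariant factors of ∂_3 are 1 so no torsion. So H_2 ≅ 0.
rank ∂_3 = 2, rank ∂_4 = 0 ⇒ b_3 = 2 − 2 − 0 = 0. So H_3 ≅ 0.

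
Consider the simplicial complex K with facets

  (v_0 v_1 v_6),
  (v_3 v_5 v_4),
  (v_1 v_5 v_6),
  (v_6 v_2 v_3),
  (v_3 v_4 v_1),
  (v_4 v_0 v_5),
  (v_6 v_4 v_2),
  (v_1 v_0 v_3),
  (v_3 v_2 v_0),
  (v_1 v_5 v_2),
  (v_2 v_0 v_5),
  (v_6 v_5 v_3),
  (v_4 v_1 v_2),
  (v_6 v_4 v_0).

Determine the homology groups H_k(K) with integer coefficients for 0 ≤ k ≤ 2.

Fix the vertex order v_0 < v_1 < v_2 < v_3 < v_4 < v_5 < v_6 and write every simplex with vertices in increasing order. Then dim K = 2 and the simplices of K are:

  0-simplices (7): [v_0], [v_1], [v_2], [v_3], [v_4], [v_5], [v_6]
  1-simplices (21): (21 of them)
  2-simplices (14): (14 of them)

so the chain groups are C_0 ≅ Z^7, C_1 ≅ Z^21, C_2 ≅ Z^14.

∂_1: C_1 → C_0 sends each edge [p,q] (with p < q) to q − p. For instance
  ∂[v_1,v_4] = [v_4] − [v_1].
As a 7×21 matrix over Z this has rank 6, with invariant factors (1,1,1,1,1,1).

Boundary ∂_2: C_2 → C_1 sends each 2-simplex [p,q,r] to [q,r] − [p,r] + [p,q]. For instance
  ∂[v_1,v_3,v_4] = [v_3,v_4] − [v_1,v_4] + [v_1,v_3],
  ∂[v_0,v_4,v_5] = [v_4,v_5] − [v_0,v_5] + [v_0,v_4].
This gives a 21×14 integer matrix of rank 13; reducing to Smith normal form yields diagonal entries (1,1,1,1,1,1,1,1,1,1,1,1,1).

Now H_k = ker ∂_k / im ∂_{k+1}, so:

  H_0: rank C_0 − rank ∂_1 = 7 − 6 = 1, and the invariant factors of ∂_1 are all 1, so H_0 ≅ Z.
  H_1: rank ker ∂_1 − rank ∂_2 = (21 − 6) − 13 = 2, and the invariant factors of ∂_2 are all 1, so H_1 ≅ Z^2.
  H_2: rank ker ∂_2 − rank ∂_3 = (14 − 13) − 0 = 1, and there is no ∂_3, so H_2 ≅ Z.

As a check, the Euler characteristic is 7 − 21 + 14 = 0, which agrees with 1 − 2 + 1 = 0.

H_0 ≅ Z,  H_1 ≅ Z^2,  H_2 ≅ Z.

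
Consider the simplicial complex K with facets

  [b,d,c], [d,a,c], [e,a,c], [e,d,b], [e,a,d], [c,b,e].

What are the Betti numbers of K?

b_0 = 1, b_1 = 0, b_2 = 1.

Order the vertices as a < b < c < d < e. Listing each simplex with vertices in this order, K has dimension 2 with simplices:

  0-simplices (5): a, b, c, d, e
  1-simplices (9): ac, ad, ae, bc, bd, be, cd, ce, de
  2-simplices (6): acd, ace, ade, bcd, bce, bde

so the chain groups are C_0 ≅ Z^5, C_1 ≅ Z^9, C_2 ≅ Z^6.

∂_1: C_1 → C_0 is given by ∂[p,q] = [q] − [p].
As a 5×9 matrix over Z this has rank 4, with invariant factors (1,1,1,1).

The boundary map ∂_2: C_2 → C_1 maps a triangle to the signed sum of its edges. For instance
  ∂acd = cd − ad + ac,
  ∂bce = ce − be + bc.
The 9×6 boundary matrix has rank 5 and Smith normal form diag(1,1,1,1,1).

Now H_k = ker ∂_k / im ∂_{k+1}, so:

  H_0: rank C_0 − rank ∂_1 = 5 − 4 = 1, and the invariant factors of ∂_1 are all 1, so H_0 = Z.
  H_1: rank ker ∂_1 − rank ∂_2 = (9 − 4) − 5 = 0, and the invariant factors of ∂_2 are all 1, so H_1 = 0.
  H_2: rank ker ∂_2 − rank ∂_3 = (6 − 5) − 0 = 1, and there is no ∂_3, so H_2 = Z.

Hence the Betti numbers are b_0 = 1, b_1 = 0, b_2 = 1.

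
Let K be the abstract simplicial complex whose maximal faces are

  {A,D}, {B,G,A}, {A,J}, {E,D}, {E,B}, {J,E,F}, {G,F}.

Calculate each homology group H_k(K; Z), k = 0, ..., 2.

We work with the vertex ordering A < B < D < E < F < G < J. The simplices of K, each written with vertices in increasing order, are:

  0-simplices (7): A, B, D, E, F, G, J
  1-simplices (11): AB, AD, AG, AJ, BE, BG, DE, EF, EJ, FG, FJ
  2-simplices (2): ABG, EFJ

Hence C_0 ≅ Z^7, C_1 ≅ Z^11, C_2 ≅ Z^2.

∂_1: C_1 → C_0 sends each edge [p,q] (with p < q) to q − p.
The 7×11 boundary matrix has rank 6 and Smith normal form diag(1,1,1,1,1,1).

The boundary map ∂_2: C_2 → C_1 maps a triangle to the signed sum of its edges. For instance
  ∂EFJ = FJ − EJ + EF,
  ∂ABG = BG − AG + AB.
This gives a 11×2 integer matrix of rank 2; reducing to Smith normal form yields diagonal entries (1,1).

Computing H_k = (kernel of ∂_k) / (image of ∂_{k+1}):

  H_0: rank C_0 − rank ∂_1 = 7 − 6 = 1, and the invariant factors of ∂_1 are all 1, so H_0 = Z.
  H_1: rank ker ∂_1 − rank ∂_2 = (11 − 6) − 2 = 3, and the invariant factors of ∂_2 are all 1, so H_1 = Z^3.
  H_2: rank ker ∂_2 − rank ∂_3 = (2 − 2) − 0 = 0, and there is no ∂_3, so H_2 = 0.

H_0 ≅ Z,  H_1 ≅ Z^3,  H_2 = 0.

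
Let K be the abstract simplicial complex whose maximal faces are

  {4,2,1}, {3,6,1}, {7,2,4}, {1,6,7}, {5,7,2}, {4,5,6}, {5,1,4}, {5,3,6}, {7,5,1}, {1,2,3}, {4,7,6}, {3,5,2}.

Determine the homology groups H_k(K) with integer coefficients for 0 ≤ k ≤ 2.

H_0 = Z,  H_1 = Z/2Z,  H_2 = 0.

Order the vertices as 1 < 2 < 3 < 4 < 5 < 6 < 7. Listing each simplex with vertices in this order, K has dimension 2 with simplices:

  0-simplices (7): [1], [2], [3], [4], [5], [6], [7]
  1-simplices (18): [1,2], [1,3], [1,4], [1,5], [1,6], [1,7], [2,3], [2,4], [2,5], [2,7], [3,5], [3,6], [4,5], [4,6], [4,7], [5,6], [5,7], [6,7]
  2-simplices (12): [1,2,3], [1,2,4], [1,3,6], [1,4,5], [1,5,7], [1,6,7], [2,3,5], [2,4,7], [2,5,7], [3,5,6], [4,5,6], [4,6,7]

Hence C_0 ≅ Z^7, C_1 ≅ Z^18, C_2 ≅ Z^12.

The boundary map ∂_1: C_1 → C_0 is given by ∂[p,q] = [q] − [p]. For instance
  ∂[6,7] = [7] − [6].
The resulting 7×18 matrix has rank 6, and its Smith normal form has invariant factors (1,1,1,1,1,1).

The boundary map ∂_2: C_2 → C_1 acts by ∂[p,q,r] = [q,r] − [p,r] + [p,q]. For instance
  ∂[1,4,5] = [4,5] − [1,5] + [1,4],
  ∂[3,5,6] = [5,6] − [3,6] + [3,5].
This gives a 18×12 integer matrix of rank 12; reducing to Smith normal form yields diagonal entries (1,1,1,1,1,1,1,1,1,1,1,2).

Computing H_k = (kernel of ∂_k) / (image of ∂_{k+1}):

  H_0: rank C_0 − rank ∂_1 = 7 − 6 = 1, and the invariant factors of ∂_1 are all 1, so H_0 = Z.
  H_1: rank ker ∂_1 − rank ∂_2 = (18 − 6) − 12 = 0, and ∂_2 has invariant factor 2 > 1, so H_1 = Z/2Z.
  H_2: rank ker ∂_2 − rank ∂_3 = (12 − 12) − 0 = 0, and there is no ∂_3, so H_2 = 0.

As a check, the Euler characteristic is 7 − 18 + 12 = 1, which agrees with 1 − 0 + 0 = 1.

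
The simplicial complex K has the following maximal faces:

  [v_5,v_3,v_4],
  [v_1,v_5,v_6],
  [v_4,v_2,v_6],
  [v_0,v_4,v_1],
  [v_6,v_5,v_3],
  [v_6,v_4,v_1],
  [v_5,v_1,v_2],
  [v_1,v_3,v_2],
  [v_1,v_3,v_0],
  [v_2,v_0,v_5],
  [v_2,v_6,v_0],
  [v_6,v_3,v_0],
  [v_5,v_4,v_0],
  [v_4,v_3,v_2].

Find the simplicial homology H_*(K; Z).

Fix the vertex order v_0 < v_1 < v_2 < v_3 < v_4 < v_5 < v_6 and write every simplex with vertices in increasing order. Then dim K = 2 and the simplices of K are:

  0-simplices (7): [v_0], [v_1], [v_2], [v_3], [v_4], [v_5], [v_6]
  1-simplices (21): (21 of them)
  2-simplices (14): (14 of them)

giving chain groups C_0 ≅ Z^7, C_1 ≅ Z^21, C_2 ≅ Z^14.

Boundary ∂_1: C_1 → C_0 maps an edge to its endpoints' difference, ∂[p,q] = q − p.
This gives a 7×21 integer matrix of rank 6; reducing to Smith normal form yields diagonal entries (1,1,1,1,1,1).

Boundary ∂_2: C_2 → C_1 acts by ∂[p,q,r] = [q,r] − [p,r] + [p,q]. For instance
  ∂[v_0,v_1,v_3] = [v_1,v_3] − [v_0,v_3] + [v_0,v_1],
  ∂[v_2,v_3,v_4] = [v_3,v_4] − [v_2,v_4] + [v_2,v_3].
The 21×14 boundary matrix has rank 13 and Smith normal form diag(1,1,1,1,1,1,1,1,1,1,1,1,1).

Reading off H_k = ker ∂_k / im ∂_{k+1}:

  H_0: rank C_0 − rank ∂_1 = 7 − 6 = 1, and the invariant factors of ∂_1 are all 1, so H_0 ≅ Z.
  H_1: rank ker ∂_1 − rank ∂_2 = (21 − 6) − 13 = 2, and the invariant factors of ∂_2 are all 1, so H_1 ≅ Z^2.
  H_2: rank ker ∂_2 − rank ∂_3 = (14 − 13) − 0 = 1, and there is no ∂_3, so H_2 ≅ Z.

As a check, the Euler characteristic is 7 − 21 + 14 = 0, which agrees with 1 − 2 + 1 = 0.

H_0 ≅ Z,  H_1 ≅ Z^2,  H_2 ≅ Z.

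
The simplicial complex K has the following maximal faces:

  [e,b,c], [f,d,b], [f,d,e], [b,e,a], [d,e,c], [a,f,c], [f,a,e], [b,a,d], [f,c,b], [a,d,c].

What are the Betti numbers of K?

Fix the vertex order a < b < c < d < e < f and write every simplex with vertices in increasing order. Then dim K = 2 and the simplices of K are:

  0-simplices (6): a, b, c, d, e, f
  1-simplices (15): ab, ac, ad, ae, af, bc, bd, be, bf, cd, ce, cf, de, df, ef
  2-simplices (10): abd, abe, acd, acf, aef, bce, bcf, bdf, cde, def

Hence C_0 ≅ Z^6, C_1 ≅ Z^15, C_2 ≅ Z^10.

∂_1: C_1 → C_0 maps an edge to its endpoints' difference, ∂[p,q] = q − p. For instance
  ∂cf = f − c.
This gives a 6×15 integer matrix of rank 5; reducing to Smith normal form yields diagonal entries (1,1,1,1,1).

The boundary map ∂_2: C_2 → C_1 sends each 2-simplex [p,q,r] to [q,r] − [p,r] + [p,q]. For instance
  ∂cde = de − ce + cd,
  ∂bce = ce − be + bc.
The resulting 15×10 matrix has rank 10, and its Smith normal form has invariant factors (1,1,1,1,1,1,1,1,1,2).

Now H_k = ker ∂_k / im ∂_{k+1}, so:

  H_0: rank C_0 − rank ∂_1 = 6 − 5 = 1, and the invariant factors of ∂_1 are all 1, so H_0 = Z.
  H_1: rank ker ∂_1 − rank ∂_2 = (15 − 5) − 10 = 0, and ∂_2 has invariant factor 2 > 1, so H_1 = Z/2Z.
  H_2: rank ker ∂_2 − rank ∂_3 = (10 − 10) − 0 = 0, and there is no ∂_3, so H_2 = 0.

(K is a triangulation of the real projective plane RP^2.)

Hence the Betti numbers are b_0 = 1, b_1 = 0, b_2 = 0.

b_0 = 1, b_1 = 0, b_2 = 0.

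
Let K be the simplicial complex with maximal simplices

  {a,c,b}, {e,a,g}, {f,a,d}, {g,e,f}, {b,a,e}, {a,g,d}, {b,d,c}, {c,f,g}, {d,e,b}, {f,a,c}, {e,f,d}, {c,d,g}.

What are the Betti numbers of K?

b_0 = 1, b_1 = 0, b_2 = 0.

K has 7 vertices, 18 edges, 12 triangles.
rank ∂_0 = 0, rank ∂_1 = 6 ⇒ b_0 = 7 − 0 − 6 = 1; all invariant factors of ∂_1 are 1 so no torsion. So H_0 ≅ Z.
rank ∂_1 = 6, rank ∂_2 = 12 ⇒ b_1 = 18 − 6 − 12 = 0; ∂_2 has invariant factor(s) [2] giving torsion. So H_1 ≅ Z/2.
rank ∂_2 = 12, rank ∂_3 = 0 ⇒ b_2 = 12 − 12 − 0 = 0. So H_2 ≅ 0.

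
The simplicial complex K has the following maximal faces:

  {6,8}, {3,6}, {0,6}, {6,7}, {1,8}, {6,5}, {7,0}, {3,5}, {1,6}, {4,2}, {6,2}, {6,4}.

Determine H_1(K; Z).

Fix the vertex order 0 < 1 < 2 < 3 < 4 < 5 < 6 < 7 < 8 and write every simplex with vertices in increasing order. Then dim K = 1 and the simplices of K are:

  0-simplices (9): [0], [1], [2], [3], [4], [5], [6], [7], [8]
  1-simplices (12): [0,6], [0,7], [1,6], [1,8], [2,4], [2,6], [3,5], [3,6], [4,6], [5,6], [6,7], [6,8]

giving chain groups C_0 ≅ Z^9, C_1 ≅ Z^12.

Boundary ∂_1: C_1 → C_0 sends each edge [p,q] (with p < q) to q − p. For instance
  ∂[1,6] = [6] − [1].
As a 9×12 matrix over Z this has rank 8, with invariant factors (1,1,1,1,1,1,1,1).

Computing H_k = (kernel of ∂_k) / (image of ∂_{k+1}):

  H_1: rank ker ∂_1 − rank ∂_2 = (12 − 8) − 0 = 4, and there is no ∂_2, so H_1 ≅ Z^4.

H_1 = Z^4.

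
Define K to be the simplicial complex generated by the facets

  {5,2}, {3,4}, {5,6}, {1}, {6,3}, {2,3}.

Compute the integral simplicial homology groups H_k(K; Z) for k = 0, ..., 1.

H_0 = Z^2,  H_1 = Z.

Fix the vertex order 1 < 2 < 3 < 4 < 5 < 6 and write every simplex with vertices in increasing order. Then dim K = 1 and the simplices of K are:

  0-simplices (6): [1], [2], [3], [4], [5], [6]
  1-simplices (5): [2,3], [2,5], [3,4], [3,6], [5,6]

so the chain groups are C_0 ≅ Z^6, C_1 ≅ Z^5.

∂_1: C_1 → C_0 is given by ∂[p,q] = [q] − [p].
As a 6×5 matrix over Z this has rank 4, with invariant factors (1,1,1,1).

Now H_k = ker ∂_k / im ∂_{k+1}, so:

  H_0: rank C_0 − rank ∂_1 = 6 − 4 = 2, and the invariant factors of ∂_1 are all 1, so H_0 = Z^2.
  H_1: rank ker ∂_1 − rank ∂_2 = (5 − 4) − 0 = 1, and there is no ∂_2, so H_1 = Z.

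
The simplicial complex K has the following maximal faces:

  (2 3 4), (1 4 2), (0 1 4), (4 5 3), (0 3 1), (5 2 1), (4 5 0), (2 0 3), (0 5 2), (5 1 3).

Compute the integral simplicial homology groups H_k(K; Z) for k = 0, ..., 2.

H_0 ≅ Z,  H_1 ≅ Z/2,  H_2 = 0.

We work with the vertex ordering 0 < 1 < 2 < 3 < 4 < 5. The simplices of K, each written with vertices in increasing order, are:

  0-simplices (6): [0], [1], [2], [3], [4], [5]
  1-simplices (15): [0,1], [0,2], [0,3], [0,4], [0,5], [1,2], [1,3], [1,4], [1,5], [2,3], [2,4], [2,5], [3,4], [3,5], [4,5]
  2-simplices (10): [0,1,3], [0,1,4], [0,2,3], [0,2,5], [0,4,5], [1,2,4], [1,2,5], [1,3,5], [2,3,4], [3,4,5]

giving chain groups C_0 ≅ Z^6, C_1 ≅ Z^15, C_2 ≅ Z^10.

∂_1: C_1 → C_0 sends each edge [p,q] (with p < q) to q − p.
As a 6×15 matrix over Z this has rank 5, with invariant factors (1,1,1,1,1).

The boundary map ∂_2: C_2 → C_1 sends each 2-simplex [p,q,r] to [q,r] − [p,r] + [p,q]. For instance
  ∂[0,2,5] = [2,5] − [0,5] + [0,2],
  ∂[1,3,5] = [3,5] − [1,5] + [1,3].
As a 15×10 matrix over Z this has rank 10, with invariant factors (1,1,1,1,1,1,1,1,1,2).

Reading off H_k = ker ∂_k / im ∂_{k+1}:

  H_0: rank C_0 − rank ∂_1 = 6 − 5 = 1, and the invariant factors of ∂_1 are all 1, so H_0 ≅ Z.
  H_1: rank ker ∂_1 − rank ∂_2 = (15 − 5) − 10 = 0, and ∂_2 has invariant factor 2 > 1, so H_1 ≅ Z/2.
  H_2: rank ker ∂_2 − rank ∂_3 = (10 − 10) − 0 = 0, and there is no ∂_3, so H_2 ≅ 0.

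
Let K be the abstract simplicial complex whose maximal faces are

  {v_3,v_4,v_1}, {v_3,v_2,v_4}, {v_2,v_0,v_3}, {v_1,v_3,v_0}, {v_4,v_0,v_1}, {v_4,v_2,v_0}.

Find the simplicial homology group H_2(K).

Take the total order v_0 < v_1 < v_2 < v_3 < v_4 on the vertex set. Then K (dimension 2) consists of the simplices:

  0-simplices (5): [v_0], [v_1], [v_2], [v_3], [v_4]
  1-simplices (9): [v_0,v_1], [v_0,v_2], [v_0,v_3], [v_0,v_4], [v_1,v_3], [v_1,v_4], [v_2,v_3], [v_2,v_4], [v_3,v_4]
  2-simplices (6): [v_0,v_1,v_3], [v_0,v_1,v_4], [v_0,v_2,v_3], [v_0,v_2,v_4], [v_1,v_3,v_4], [v_2,v_3,v_4]

giving chain groups C_0 ≅ Z^5, C_1 ≅ Z^9, C_2 ≅ Z^6.

The boundary map ∂_1: C_1 → C_0 is given by ∂[p,q] = [q] − [p]. For instance
  ∂[v_0,v_1] = [v_1] − [v_0].
The 5×9 boundary matrix has rank 4 and Smith normal form diag(1,1,1,1).

∂_2: C_2 → C_1 sends each 2-simplex [p,q,r] to [q,r] − [p,r] + [p,q]. For instance
  ∂[v_0,v_1,v_3] = [v_1,v_3] − [v_0,v_3] + [v_0,v_1],
  ∂[v_0,v_2,v_4] = [v_2,v_4] − [v_0,v_4] + [v_0,v_2].
The resulting 9×6 matrix has rank 5, and its Smith normal form has invariant factors (1,1,1,1,1).

Now H_k = ker ∂_k / im ∂_{k+1}, so:

  H_2: rank ker ∂_2 − rank ∂_3 = (6 − 5) − 0 = 1, and there is no ∂_3, so H_2 ≅ Z.

(K is a triangulation of the 2-sphere S^2.)

H_2 = Z.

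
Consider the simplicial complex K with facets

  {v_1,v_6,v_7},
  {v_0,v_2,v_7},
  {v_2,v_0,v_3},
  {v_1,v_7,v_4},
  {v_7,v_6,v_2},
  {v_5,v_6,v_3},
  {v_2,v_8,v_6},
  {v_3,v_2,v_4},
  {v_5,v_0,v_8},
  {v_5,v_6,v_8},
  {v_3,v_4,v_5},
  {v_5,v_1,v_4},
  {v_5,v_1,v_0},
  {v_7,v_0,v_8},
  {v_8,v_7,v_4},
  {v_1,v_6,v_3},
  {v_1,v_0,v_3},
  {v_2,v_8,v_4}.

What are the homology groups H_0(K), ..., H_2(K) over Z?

Fix the vertex order v_0 < v_1 < v_2 < v_3 < v_4 < v_5 < v_6 < v_7 < v_8 and write every simplex with vertices in increasing order. Then dim K = 2 and the simplices of K are:

  0-simplices (9): [v_0], [v_1], [v_2], [v_3], [v_4], [v_5], [v_6], [v_7], [v_8]
  1-simplices (27): (27 of them)
  2-simplices (18): (18 of them)

giving chain groups C_0 ≅ Z^9, C_1 ≅ Z^27, C_2 ≅ Z^18.

The boundary map ∂_1: C_1 → C_0 sends each edge [p,q] (with p < q) to q − p.
The resulting 9×27 matrix has rank 8, and its Smith normal form has invariant factors (1,1,1,1,1,1,1,1).

The boundary map ∂_2: C_2 → C_1 sends each 2-simplex [p,q,r] to [q,r] − [p,r] + [p,q]. For instance
  ∂[v_5,v_6,v_8] = [v_6,v_8] − [v_5,v_8] + [v_5,v_6],
  ∂[v_0,v_2,v_3] = [v_2,v_3] − [v_0,v_3] + [v_0,v_2].
This gives a 27×18 integer matrix of rank 18; reducing to Smith normal form yields diagonal entries (1,1,1,1,1,1,1,1,1,1,1,1,1,1,1,1,1,2).

From H_k ≅ ker(∂_k) / im(∂_{k+1}) we obtain:

  H_0: rank C_0 − rank ∂_1 = 9 − 8 = 1, and the invariant factors of ∂_1 are all 1, so H_0 ≅ Z.
  H_1: rank ker ∂_1 − rank ∂_2 = (27 − 8) − 18 = 1, and ∂_2 has invariant factor 2 > 1, so H_1 ≅ Z × Z/2.
  H_2: rank ker ∂_2 − rank ∂_3 = (18 − 18) − 0 = 0, and there is no ∂_3, so H_2 ≅ 0.

As a check, the Euler characteristic is 9 − 27 + 18 = 0, which agrees with 1 − 1 + 0 = 0.
(K is a triangulation of the Klein bottle.)

H_0 = Z,  H_1 = Z × Z/2,  H_2 = 0.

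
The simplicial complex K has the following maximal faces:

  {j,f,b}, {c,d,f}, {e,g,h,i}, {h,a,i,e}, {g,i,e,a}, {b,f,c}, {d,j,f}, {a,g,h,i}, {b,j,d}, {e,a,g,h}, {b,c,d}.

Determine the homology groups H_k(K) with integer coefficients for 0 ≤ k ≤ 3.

Take the total order a < b < c < d < e < f < g < h < i < j on the vertex set. Then K (dimension 3) consists of the simplices:

  0-simplices (10): a, b, c, d, e, f, g, h, i, j
  1-simplices (19): ae, ag, ah, ai, bc, bd, bf, bj, cd, cf, df, dj, eg, eh, ei, fj, gh, gi, hi
  2-simplices (16): aeg, aeh, aei, agh, agi, ahi, bcd, bcf, bdj, bfj, cdf, dfj, egh, egi, ehi, ghi
  3-simplices (5): aegh, aegi, aehi, aghi, eghi

giving chain groups C_0 ≅ Z^10, C_1 ≅ Z^19, C_2 ≅ Z^16, C_3 ≅ Z^5.

Boundary ∂_1: C_1 → C_0 sends each edge [p,q] (with p < q) to q − p. For instance
  ∂bj = j − b.
The 10×19 boundary matrix has rank 8 and Smith normal form diag(1,1,1,1,1,1,1,1).

Boundary ∂_2: C_2 → C_1 maps a triangle to the signed sum of its edges. For instance
  ∂agh = gh − ah + ag,
  ∂ahi = hi − ai + ah.
This gives a 19×16 integer matrix of rank 11; reducing to Smith normal form yields diagonal entries (1,1,1,1,1,1,1,1,1,1,1).

Boundary ∂_3: C_3 → C_2 sends each 3-simplex σ to the alternating sum Σ_i (−1)^i (σ with its i-th vertex removed). For instance
  ∂eghi = ghi − ehi + egi − egh,
  ∂aegh = egh − agh + aeh − aeg.
The resulting 16×5 matrix has rank 4, and its Smith normal form has invariant factors (1,1,1,1).

Computing H_k = (kernel of ∂_k) / (image of ∂_{k+1}):

  H_0: rank C_0 − rank ∂_1 = 10 − 8 = 2, and the invariant factors of ∂_1 are all 1, so H_0 ≅ Z^2.
  H_1: rank ker ∂_1 − rank ∂_2 = (19 − 8) − 11 = 0, and the invariant factors of ∂_2 are all 1, so H_1 ≅ 0.
  H_2: rank ker ∂_2 − rank ∂_3 = (16 − 11) − 4 = 1, and the invariant factors of ∂_3 are all 1, so H_2 ≅ Z.
  H_3: rank ker ∂_3 − rank ∂_4 = (5 − 4) − 0 = 1, and there is no ∂_4, so H_3 ≅ Z.

As a check, the Euler characteristic is 10 − 19 + 16 − 5 = 2, which agrees with 2 − 0 + 1 − 1 = 2.
(K is a triangulation of the disjoint union of the 2-sphere S^2 and the 3-sphere S^3.)

H_0 = Z^2,  H_1 = 0,  H_2 = Z,  H_3 = Z.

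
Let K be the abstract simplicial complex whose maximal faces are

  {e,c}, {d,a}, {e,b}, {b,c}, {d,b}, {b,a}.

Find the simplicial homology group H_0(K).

Order the vertices as a < b < c < d < e. Listing each simplex with vertices in this order, K has dimension 1 with simplices:

  0-simplices (5): a, b, c, d, e
  1-simplices (6): ab, ad, bc, bd, be, ce

Hence C_0 ≅ Z^5, C_1 ≅ Z^6.

Boundary ∂_1: C_1 → C_0 maps an edge to its endpoints' difference, ∂[p,q] = q − p.
The 5×6 boundary matrix has rank 4 and Smith normal form diag(1,1,1,1).

Reading off H_k = ker ∂_k / im ∂_{k+1}:

  H_0: rank C_0 − rank ∂_1 = 5 − 4 = 1, and the invariant factors of ∂_1 are all 1, so H_0 ≅ Z.

H_0 = Z.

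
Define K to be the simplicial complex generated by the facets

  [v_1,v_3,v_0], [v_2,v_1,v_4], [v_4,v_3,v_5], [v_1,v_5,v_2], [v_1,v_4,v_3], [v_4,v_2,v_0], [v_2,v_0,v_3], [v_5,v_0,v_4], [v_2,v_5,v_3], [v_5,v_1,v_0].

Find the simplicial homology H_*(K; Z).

K has 6 vertices, 15 edges, 10 triangles.
rank ∂_0 = 0, rank ∂_1 = 5 ⇒ b_0 = 6 − 0 − 5 = 1; all invariant factors of ∂_1 are 1 so no torsion. So H_0 ≅ Z.
rank ∂_1 = 5, rank ∂_2 = 10 ⇒ b_1 = 15 − 5 − 10 = 0; ∂_2 has invariant factor(s) [2] giving torsion. So H_1 ≅ Z/2Z.
rank ∂_2 = 10, rank ∂_3 = 0 ⇒ b_2 = 10 − 10 − 0 = 0. So H_2 ≅ 0.

H_0 ≅ Z,  H_1 ≅ Z/2Z,  H_2 = 0.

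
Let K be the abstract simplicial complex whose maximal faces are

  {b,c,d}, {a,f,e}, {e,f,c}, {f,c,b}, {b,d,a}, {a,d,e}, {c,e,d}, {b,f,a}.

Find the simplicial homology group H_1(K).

H_1 = 0.

Take the total order a < b < c < d < e < f on the vertex set. Then K (dimension 2) consists of the simplices:

  0-simplices (6): a, b, c, d, e, f
  1-simplices (12): ab, ad, ae, af, bc, bd, bf, cd, ce, cf, de, ef
  2-simplices (8): abd, abf, ade, aef, bcd, bcf, cde, cef

so the chain groups are C_0 ≅ Z^6, C_1 ≅ Z^12, C_2 ≅ Z^8.

The boundary map ∂_1: C_1 → C_0 maps an edge to its endpoints' difference, ∂[p,q] = q − p.
The resulting 6×12 matrix has rank 5, and its Smith normal form has invariant factors (1,1,1,1,1).

The boundary map ∂_2: C_2 → C_1 sends each 2-simplex [p,q,r] to [q,r] − [p,r] + [p,q]. For instance
  ∂abf = bf − af + ab,
  ∂cde = de − ce + cd.
This gives a 12×8 integer matrix of rank 7; reducing to Smith normal form yields diagonal entries (1,1,1,1,1,1,1).

Computing H_k = (kernel of ∂_k) / (image of ∂_{k+1}):

  H_1: rank ker ∂_1 − rank ∂_2 = (12 − 5) − 7 = 0, and the invariant factors of ∂_2 are all 1, so H_1 ≅ 0.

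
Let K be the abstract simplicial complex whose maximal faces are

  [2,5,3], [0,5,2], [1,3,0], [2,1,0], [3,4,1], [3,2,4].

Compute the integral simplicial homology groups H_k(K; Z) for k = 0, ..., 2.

H_0 ≅ Z,  H_1 ≅ Z,  H_2 = 0.

We work with the vertex ordering 0 < 1 < 2 < 3 < 4 < 5. The simplices of K, each written with vertices in increasing order, are:

  0-simplices (6): [0], [1], [2], [3], [4], [5]
  1-simplices (12): [0,1], [0,2], [0,3], [0,5], [1,2], [1,3], [1,4], [2,3], [2,4], [2,5], [3,4], [3,5]
  2-simplices (6): [0,1,2], [0,1,3], [0,2,5], [1,3,4], [2,3,4], [2,3,5]

Hence C_0 ≅ Z^6, C_1 ≅ Z^12, C_2 ≅ Z^6.

Boundary ∂_1: C_1 → C_0 maps an edge to its endpoints' difference, ∂[p,q] = q − p. For instance
  ∂[1,2] = [2] − [1].
This gives a 6×12 integer matrix of rank 5; reducing to Smith normal form yields diagonal entries (1,1,1,1,1).

The boundary map ∂_2: C_2 → C_1 sends each 2-simplex [p,q,r] to [q,r] − [p,r] + [p,q]. For instance
  ∂[1,3,4] = [3,4] − [1,4] + [1,3],
  ∂[0,1,3] = [1,3] − [0,3] + [0,1].
This gives a 12×6 integer matrix of rank 6; reducing to Smith normal form yields diagonal entries (1,1,1,1,1,1).

Now H_k = ker ∂_k / im ∂_{k+1}, so:

  H_0: rank C_0 − rank ∂_1 = 6 − 5 = 1, and the invariant factors of ∂_1 are all 1, so H_0 ≅ Z.
  H_1: rank ker ∂_1 − rank ∂_2 = (12 − 5) − 6 = 1, and the invariant factors of ∂_2 are all 1, so H_1 ≅ Z.
  H_2: rank ker ∂_2 − rank ∂_3 = (6 − 6) − 0 = 0, and there is no ∂_3, so H_2 ≅ 0.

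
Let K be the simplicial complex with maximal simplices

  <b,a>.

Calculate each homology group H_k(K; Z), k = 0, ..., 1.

H_0 = Z,  H_1 = 0.

We work with the vertex ordering a < b. The simplices of K, each written with vertices in increasing order, are:

  0-simplices (2): a, b
  1-simplices (1): ab

Hence C_0 ≅ Z^2, C_1 ≅ Z^1.

Boundary ∂_1: C_1 → C_0 maps an edge to its endpoints' difference, ∂[p,q] = q − p. For instance
  ∂ab = b − a.
The 2×1 boundary matrix has rank 1 and Smith normal form diag(1).

Reading off H_k = ker ∂_k / im ∂_{k+1}:

  H_0: rank C_0 − rank ∂_1 = 2 − 1 = 1, and the invariant factors of ∂_1 are all 1, so H_0 ≅ Z.
  H_1: rank ker ∂_1 − rank ∂_2 = (1 − 1) − 0 = 0, and there is no ∂_2, so H_1 ≅ 0.

(K is a triangulation of the 1-simplex.)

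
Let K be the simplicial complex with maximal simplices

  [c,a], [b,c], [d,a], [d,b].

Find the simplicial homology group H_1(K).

H_1 = Z.

Take the total order a < b < c < d on the vertex set. Then K (dimension 1) consists of the simplices:

  0-simplices (4): a, b, c, d
  1-simplices (4): ac, ad, bc, bd

so the chain groups are C_0 ≅ Z^4, C_1 ≅ Z^4.

The boundary map ∂_1: C_1 → C_0 sends each edge [p,q] (with p < q) to q − p.
This gives a 4×4 integer matrix of rank 3; reducing to Smith normal form yields diagonal entries (1,1,1).

Now H_k = ker ∂_k / im ∂_{k+1}, so:

  H_1: rank ker ∂_1 − rank ∂_2 = (4 − 3) − 0 = 1, and there is no ∂_2, so H_1 ≅ Z.

(K is a triangulation of the circle S^1.)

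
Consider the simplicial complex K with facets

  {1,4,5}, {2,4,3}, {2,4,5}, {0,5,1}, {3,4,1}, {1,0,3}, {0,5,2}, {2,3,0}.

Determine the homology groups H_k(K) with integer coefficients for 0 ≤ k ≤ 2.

H_0 ≅ Z,  H_1 = 0,  H_2 ≅ Z.

Fix the vertex order 0 < 1 < 2 < 3 < 4 < 5 and write every simplex with vertices in increasing order. Then dim K = 2 and the simplices of K are:

  0-simplices (6): [0], [1], [2], [3], [4], [5]
  1-simplices (12): [0,1], [0,2], [0,3], [0,5], [1,3], [1,4], [1,5], [2,3], [2,4], [2,5], [3,4], [4,5]
  2-simplices (8): [0,1,3], [0,1,5], [0,2,3], [0,2,5], [1,3,4], [1,4,5], [2,3,4], [2,4,5]

giving chain groups C_0 ≅ Z^6, C_1 ≅ Z^12, C_2 ≅ Z^8.

The boundary map ∂_1: C_1 → C_0 sends each edge [p,q] (with p < q) to q − p.
As a 6×12 matrix over Z this has rank 5, with invariant factors (1,1,1,1,1).

∂_2: C_2 → C_1 acts by ∂[p,q,r] = [q,r] − [p,r] + [p,q]. For instance
  ∂[2,4,5] = [4,5] − [2,5] + [2,4],
  ∂[1,3,4] = [3,4] − [1,4] + [1,3].
The 12×8 boundary matrix has rank 7 and Smith normal form diag(1,1,1,1,1,1,1).

Computing H_k = (kernel of ∂_k) / (image of ∂_{k+1}):

  H_0: rank C_0 − rank ∂_1 = 6 − 5 = 1, and the invariant factors of ∂_1 are all 1, so H_0 ≅ Z.
  H_1: rank ker ∂_1 − rank ∂_2 = (12 − 5) − 7 = 0, and the invariant factors of ∂_2 are all 1, so H_1 ≅ 0.
  H_2: rank ker ∂_2 − rank ∂_3 = (8 − 7) − 0 = 1, and there is no ∂_3, so H_2 ≅ Z.

(K is a triangulation of the 2-sphere S^2.)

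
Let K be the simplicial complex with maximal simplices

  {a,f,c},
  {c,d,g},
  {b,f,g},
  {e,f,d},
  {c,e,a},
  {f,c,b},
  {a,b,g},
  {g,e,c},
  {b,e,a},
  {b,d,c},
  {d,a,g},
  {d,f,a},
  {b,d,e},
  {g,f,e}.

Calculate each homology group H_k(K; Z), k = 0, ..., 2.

H_0 ≅ Z,  H_1 ≅ Z^2,  H_2 ≅ Z.

Take the total order a < b < c < d < e < f < g on the vertex set. Then K (dimension 2) consists of the simplices:

  0-simplices (7): a, b, c, d, e, f, g
  1-simplices (21): ab, ac, ad, ae, af, ag, bc, bd, be, bf, bg, cd, ce, cf, cg, de, df, dg, ef, eg, fg
  2-simplices (14): abe, abg, ace, acf, adf, adg, bcd, bcf, bde, bfg, cdg, ceg, def, efg

so the chain groups are C_0 ≅ Z^7, C_1 ≅ Z^21, C_2 ≅ Z^14.

∂_1: C_1 → C_0 sends each edge [p,q] (with p < q) to q − p.
This gives a 7×21 integer matrix of rank 6; reducing to Smith normal form yields diagonal entries (1,1,1,1,1,1).

∂_2: C_2 → C_1 sends each 2-simplex [p,q,r] to [q,r] − [p,r] + [p,q]. For instance
  ∂bcf = cf − bf + bc,
  ∂adg = dg − ag + ad.
The 21×14 boundary matrix has rank 13 and Smith normal form diag(1,1,1,1,1,1,1,1,1,1,1,1,1).

Now H_k = ker ∂_k / im ∂_{k+1}, so:

  H_0: rank C_0 − rank ∂_1 = 7 − 6 = 1, and the invariant factors of ∂_1 are all 1, so H_0 = Z.
  H_1: rank ker ∂_1 − rank ∂_2 = (21 − 6) − 13 = 2, and the invariant factors of ∂_2 are all 1, so H_1 = Z^2.
  H_2: rank ker ∂_2 − rank ∂_3 = (14 − 13) − 0 = 1, and there is no ∂_3, so H_2 = Z.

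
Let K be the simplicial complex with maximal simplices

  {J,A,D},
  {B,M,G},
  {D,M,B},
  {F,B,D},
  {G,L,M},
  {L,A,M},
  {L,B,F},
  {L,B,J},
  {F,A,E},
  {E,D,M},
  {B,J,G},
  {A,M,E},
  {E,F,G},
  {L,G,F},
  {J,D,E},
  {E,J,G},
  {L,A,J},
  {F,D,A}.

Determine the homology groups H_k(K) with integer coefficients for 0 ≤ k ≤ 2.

H_0 ≅ Z,  H_1 ≅ Z ⊕ Z/2Z,  H_2 = 0.

Take the total order A < B < D < E < F < G < J < L < M on the vertex set. Then K (dimension 2) consists of the simplices:

  0-simplices (9): A, B, D, E, F, G, J, L, M
  1-simplices (27): AD, AE, AF, AJ, AL, AM, BD, BF, BG, BJ, BL, BM, DE, DF, DJ, DM, EF, EG, EJ, EM, FG, FL, GJ, GL, GM, JL, LM
  2-simplices (18): ADF, ADJ, AEF, AEM, AJL, ALM, BDF, BDM, BFL, BGJ, BGM, BJL, DEJ, DEM, EFG, EGJ, FGL, GLM

Hence C_0 ≅ Z^9, C_1 ≅ Z^27, C_2 ≅ Z^18.

The boundary map ∂_1: C_1 → C_0 is given by ∂[p,q] = [q] − [p].
As a 9×27 matrix over Z this has rank 8, with invariant factors (1,1,1,1,1,1,1,1).

∂_2: C_2 → C_1 maps a triangle to the signed sum of its edges. For instance
  ∂DEM = EM − DM + DE,
  ∂AJL = JL − AL + AJ.
The resulting 27×18 matrix has rank 18, and its Smith normal form has invariant factors (1,1,1,1,1,1,1,1,1,1,1,1,1,1,1,1,1,2).

From H_k ≅ ker(∂_k) / im(∂_{k+1}) we obtain:

  H_0: rank C_0 − rank ∂_1 = 9 − 8 = 1, and the invariant factors of ∂_1 are all 1, so H_0 ≅ Z.
  H_1: rank ker ∂_1 − rank ∂_2 = (27 − 8) − 18 = 1, and ∂_2 has invariant factor 2 > 1, so H_1 ≅ Z ⊕ Z/2Z.
  H_2: rank ker ∂_2 − rank ∂_3 = (18 − 18) − 0 = 0, and there is no ∂_3, so H_2 ≅ 0.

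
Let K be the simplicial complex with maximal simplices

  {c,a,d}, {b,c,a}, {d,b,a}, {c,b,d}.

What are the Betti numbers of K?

b_0 = 1, b_1 = 0, b_2 = 1.

We work with the vertex ordering a < b < c < d. The simplices of K, each written with vertices in increasing order, are:

  0-simplices (4): a, b, c, d
  1-simplices (6): ab, ac, ad, bc, bd, cd
  2-simplices (4): abc, abd, acd, bcd

so the chain groups are C_0 ≅ Z^4, C_1 ≅ Z^6, C_2 ≅ Z^4.

∂_1: C_1 → C_0 sends each edge [p,q] (with p < q) to q − p. For instance
  ∂bc = c − b.
The resulting 4×6 matrix has rank 3, and its Smith normal form has invariant factors (1,1,1).

∂_2: C_2 → C_1 maps a triangle to the signed sum of its edges. For instance
  ∂abd = bd − ad + ab,
  ∂bcd = cd − bd + bc.
The resulting 6×4 matrix has rank 3, and its Smith normal form has invariant factors (1,1,1).

Reading off H_k = ker ∂_k / im ∂_{k+1}:

  H_0: rank C_0 − rank ∂_1 = 4 − 3 = 1, and the invariant factors of ∂_1 are all 1, so H_0 ≅ Z.
  H_1: rank ker ∂_1 − rank ∂_2 = (6 − 3) − 3 = 0, and the invariant factors of ∂_2 are all 1, so H_1 ≅ 0.
  H_2: rank ker ∂_2 − rank ∂_3 = (4 − 3) − 0 = 1, and there is no ∂_3, so H_2 ≅ Z.

As a check, the Euler characteristic is 4 − 6 + 4 = 2, which agrees with 1 − 0 + 1 = 2.

Hence the Betti numbers are b_0 = 1, b_1 = 0, b_2 = 1.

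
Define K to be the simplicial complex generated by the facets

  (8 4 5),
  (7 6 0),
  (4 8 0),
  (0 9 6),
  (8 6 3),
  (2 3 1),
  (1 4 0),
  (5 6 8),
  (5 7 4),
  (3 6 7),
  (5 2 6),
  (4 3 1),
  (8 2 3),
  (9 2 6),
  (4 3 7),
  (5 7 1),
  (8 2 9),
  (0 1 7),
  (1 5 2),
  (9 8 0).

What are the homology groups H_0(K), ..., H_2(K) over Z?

H_0 = Z,  H_1 = Z ⊕ Z/2,  H_2 = 0.

Take the total order 0 < 1 < 2 < 3 < 4 < 5 < 6 < 7 < 8 < 9 on the vertex set. Then K (dimension 2) consists of the simplices:

  0-simplices (10): [0], [1], [2], [3], [4], [5], [6], [7], [8], [9]
  1-simplices (30): (30 of them)
  2-simplices (20): (20 of them)

so the chain groups are C_0 ≅ Z^10, C_1 ≅ Z^30, C_2 ≅ Z^20.

Boundary ∂_1: C_1 → C_0 sends each edge [p,q] (with p < q) to q − p.
The resulting 10×30 matrix has rank 9, and its Smith normal form has invariant factors (1,1,1,1,1,1,1,1,1).

∂_2: C_2 → C_1 acts by ∂[p,q,r] = [q,r] − [p,r] + [p,q]. For instance
  ∂[1,2,5] = [2,5] − [1,5] + [1,2],
  ∂[5,6,8] = [6,8] − [5,8] + [5,6].
The resulting 30×20 matrix has rank 20, and its Smith normal form has invariant factors (1,1,1,1,1,1,1,1,1,1,1,1,1,1,1,1,1,1,1,2).

Reading off H_k = ker ∂_k / im ∂_{k+1}:

  H_0: rank C_0 − rank ∂_1 = 10 − 9 = 1, and the invariant factors of ∂_1 are all 1, so H_0 = Z.
  H_1: rank ker ∂_1 − rank ∂_2 = (30 − 9) − 20 = 1, and ∂_2 has invariant factor 2 > 1, so H_1 = Z ⊕ Z/2.
  H_2: rank ker ∂_2 − rank ∂_3 = (20 − 20) − 0 = 0, and there is no ∂_3, so H_2 = 0.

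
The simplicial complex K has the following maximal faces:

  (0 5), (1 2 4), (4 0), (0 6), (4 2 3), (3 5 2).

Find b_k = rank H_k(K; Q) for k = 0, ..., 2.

b_0 = 1, b_1 = 1, b_2 = 0.

K has 7 vertices, 10 edges, 3 triangles.
rank ∂_0 = 0, rank ∂_1 = 6 ⇒ b_0 = 7 − 0 − 6 = 1; all invariant factors of ∂_1 are 1 so no torsion. So H_0 ≅ Z.
rank ∂_1 = 6, rank ∂_2 = 3 ⇒ b_1 = 10 − 6 − 3 = 1; all invariant factors of ∂_2 are 1 so no torsion. So H_1 ≅ Z.
rank ∂_2 = 3, rank ∂_3 = 0 ⇒ b_2 = 3 − 3 − 0 = 0. So H_2 ≅ 0.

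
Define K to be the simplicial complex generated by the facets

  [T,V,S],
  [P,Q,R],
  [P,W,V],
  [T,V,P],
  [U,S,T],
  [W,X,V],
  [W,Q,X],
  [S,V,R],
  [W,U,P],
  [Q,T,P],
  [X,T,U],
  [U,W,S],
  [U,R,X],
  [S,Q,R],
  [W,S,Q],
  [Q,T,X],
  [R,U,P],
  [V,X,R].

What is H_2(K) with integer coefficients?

H_2 ≅ Z.

Take the total order P < Q < R < S < T < U < V < W < X on the vertex set. Then K (dimension 2) consists of the simplices:

  0-simplices (9): P, Q, R, S, T, U, V, W, X
  1-simplices (27): PQ, PR, PT, PU, PV, PW, QR, QS, QT, QW, QX, RS, RU, RV, RX, ST, SU, SV, SW, TU, TV, TX, UW, UX, VW, VX, WX
  2-simplices (18): PQR, PQT, PRU, PTV, PUW, PVW, QRS, QSW, QTX, QWX, RSV, RUX, RVX, STU, STV, SUW, TUX, VWX

Hence C_0 ≅ Z^9, C_1 ≅ Z^27, C_2 ≅ Z^18.

∂_1: C_1 → C_0 maps an edge to its endpoints' difference, ∂[p,q] = q − p. For instance
  ∂PV = V − P.
The 9×27 boundary matrix has rank 8 and Smith normal form diag(1,1,1,1,1,1,1,1).

Boundary ∂_2: C_2 → C_1 acts by ∂[p,q,r] = [q,r] − [p,r] + [p,q]. For instance
  ∂QSW = SW − QW + QS,
  ∂VWX = WX − VX + VW.
The 27×18 boundary matrix has rank 17 and Smith normal form diag(1,1,1,1,1,1,1,1,1,1,1,1,1,1,1,1,1).

From H_k ≅ ker(∂_k) / im(∂_{k+1}) we obtain:

  H_2: rank ker ∂_2 − rank ∂_3 = (18 − 17) − 0 = 1, and there is no ∂_3, so H_2 = Z.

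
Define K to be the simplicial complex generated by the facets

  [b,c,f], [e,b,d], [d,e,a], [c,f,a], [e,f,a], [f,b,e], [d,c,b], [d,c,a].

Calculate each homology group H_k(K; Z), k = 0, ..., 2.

Take the total order a < b < c < d < e < f on the vertex set. Then K (dimension 2) consists of the simplices:

  0-simplices (6): a, b, c, d, e, f
  1-simplices (12): ac, ad, ae, af, bc, bd, be, bf, cd, cf, de, ef
  2-simplices (8): acd, acf, ade, aef, bcd, bcf, bde, bef

so the chain groups are C_0 ≅ Z^6, C_1 ≅ Z^12, C_2 ≅ Z^8.

∂_1: C_1 → C_0 is given by ∂[p,q] = [q] − [p]. For instance
  ∂be = e − b.
The resulting 6×12 matrix has rank 5, and its Smith normal form has invariant factors (1,1,1,1,1).

The boundary map ∂_2: C_2 → C_1 maps a triangle to the signed sum of its edges. For instance
  ∂ade = de − ae + ad,
  ∂aef = ef − af + ae.
This gives a 12×8 integer matrix of rank 7; reducing to Smith normal form yields diagonal entries (1,1,1,1,1,1,1).

Reading off H_k = ker ∂_k / im ∂_{k+1}:

  H_0: rank C_0 − rank ∂_1 = 6 − 5 = 1, and the invariant factors of ∂_1 are all 1, so H_0 = Z.
  H_1: rank ker ∂_1 − rank ∂_2 = (12 − 5) − 7 = 0, and the invariant factors of ∂_2 are all 1, so H_1 = 0.
  H_2: rank ker ∂_2 − rank ∂_3 = (8 − 7) − 0 = 1, and there is no ∂_3, so H_2 = Z.

H_0 = Z,  H_1 = 0,  H_2 = Z.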